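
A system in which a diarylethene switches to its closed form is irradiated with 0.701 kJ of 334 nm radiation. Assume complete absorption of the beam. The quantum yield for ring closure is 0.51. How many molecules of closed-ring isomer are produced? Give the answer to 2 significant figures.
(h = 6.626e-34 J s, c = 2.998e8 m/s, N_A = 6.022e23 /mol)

Photon energy at 334 nm: hc/λ = (6.626e-34)(2.998e8)/(334e-9) = 5.948e-19 J.
Incident energy: 0.701 kJ = 701 J.
Photons incident: 701 / 5.948e-19 = 1.179e21, i.e. 1.179e21/6.022e23 = 0.001958 mol.
Product: Φ × n_abs = 0.51 × 0.001958 = 9.986e-4 mol.
As a count: 9.986e-4 × 6.022e23 = 6.0e20.

6.0e20 molecules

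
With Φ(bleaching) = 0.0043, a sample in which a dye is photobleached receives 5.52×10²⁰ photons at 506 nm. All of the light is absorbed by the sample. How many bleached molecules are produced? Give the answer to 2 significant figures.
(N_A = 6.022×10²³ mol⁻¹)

2.4×10¹⁸ bleached molecules

Moles of photons: 5.52×10²⁰ / 6.022×10²³ = 9.166×10⁻⁴ mol.
Product: Φ × n_abs = 0.0043 × 9.166×10⁻⁴ = 3.941×10⁻⁶ mol.
As a count: 3.941×10⁻⁶ × 6.022×10²³ = 2.4×10¹⁸.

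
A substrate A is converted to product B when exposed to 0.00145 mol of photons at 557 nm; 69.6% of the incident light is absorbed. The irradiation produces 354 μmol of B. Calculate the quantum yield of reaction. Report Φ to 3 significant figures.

Φ = 0.351

Product: 354 μmol = 3.54e-4 mol.
Photons absorbed: 0.696 × 0.00145 = 0.001009 mol.
Φ = 3.54e-4 mol / 0.001009 mol photons = 0.351.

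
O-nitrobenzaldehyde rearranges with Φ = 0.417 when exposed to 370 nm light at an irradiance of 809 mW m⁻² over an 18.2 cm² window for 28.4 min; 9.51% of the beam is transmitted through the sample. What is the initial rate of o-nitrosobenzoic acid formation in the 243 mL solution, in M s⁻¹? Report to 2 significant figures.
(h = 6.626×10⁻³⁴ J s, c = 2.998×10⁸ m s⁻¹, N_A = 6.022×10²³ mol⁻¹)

7.1×10⁻⁹ M s⁻¹

Photon energy at 370 nm: hc/λ = (6.626×10⁻³⁴)(2.998×10⁸)/(370×10⁻⁹) = 5.369×10⁻¹⁹ J.
Energy delivered: (809 mW m⁻²)(18.2×10⁻⁴ m²)(1704 s) = 2.509 J.
Photons incident: 2.509 / 5.369×10⁻¹⁹ = 4.673×10¹⁸, i.e. 4.673×10¹⁸/6.022×10²³ = 7.760×10⁻⁶ mol.
Fraction absorbed: 1 − 9.51/100 = 0.9049.
Photons absorbed: 0.9049 × 7.760×10⁻⁶ = 7.022×10⁻⁶ mol.
Product formed: 0.417 × 7.022×10⁻⁶ = 2.928×10⁻⁶ mol.
Rate: 2.928×10⁻⁶ mol / (1704 s × 0.243 L) = 7.1×10⁻⁹ M s⁻¹.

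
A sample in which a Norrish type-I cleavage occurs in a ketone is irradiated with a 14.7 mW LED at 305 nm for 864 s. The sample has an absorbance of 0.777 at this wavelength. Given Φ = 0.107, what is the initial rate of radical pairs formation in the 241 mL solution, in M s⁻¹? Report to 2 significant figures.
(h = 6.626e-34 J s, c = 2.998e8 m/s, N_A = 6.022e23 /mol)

1.4e-8 M s⁻¹

Photon energy at 305 nm: hc/λ = (6.626e-34)(2.998e8)/(305e-9) = 6.513e-19 J.
Energy delivered: (14.7 mW)(864 s) = 12.70 J.
Photons incident: 12.70 / 6.513e-19 = 1.950e19, i.e. 1.950e19/6.022e23 = 3.238e-5 mol.
Fraction absorbed: 1 − 10^(−0.777) = 0.8329.
Photons absorbed: 0.8329 × 3.238e-5 = 2.697e-5 mol.
Product formed: 0.107 × 2.697e-5 = 2.886e-6 mol.
Rate: 2.886e-6 mol / (864 s × 0.241 L) = 1.4e-8 M s⁻¹.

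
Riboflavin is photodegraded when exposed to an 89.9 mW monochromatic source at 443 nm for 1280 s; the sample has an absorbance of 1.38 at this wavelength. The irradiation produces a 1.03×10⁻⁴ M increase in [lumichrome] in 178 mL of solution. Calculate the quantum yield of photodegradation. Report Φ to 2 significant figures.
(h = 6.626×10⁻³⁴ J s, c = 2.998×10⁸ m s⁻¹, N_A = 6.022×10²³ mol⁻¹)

Product: (1.03×10⁻⁴ M)(0.178 L) = 1.833×10⁻⁵ mol.
Photon energy at 443 nm: hc/λ = (6.626×10⁻³⁴)(2.998×10⁸)/(443×10⁻⁹) = 4.484×10⁻¹⁹ J.
Energy delivered: (89.9 mW)(1280 s) = 115.1 J.
Photons incident: 115.1 / 4.484×10⁻¹⁹ = 2.567×10²⁰, i.e. 2.567×10²⁰/6.022×10²³ = 4.263×10⁻⁴ mol.
Fraction absorbed: 1 − 10^(−1.38) = 0.9583.
Photons absorbed: 0.9583 × 4.263×10⁻⁴ = 4.085×10⁻⁴ mol.
Φ = 1.833×10⁻⁵ mol / 4.085×10⁻⁴ mol photons = 0.045.

Φ = 0.045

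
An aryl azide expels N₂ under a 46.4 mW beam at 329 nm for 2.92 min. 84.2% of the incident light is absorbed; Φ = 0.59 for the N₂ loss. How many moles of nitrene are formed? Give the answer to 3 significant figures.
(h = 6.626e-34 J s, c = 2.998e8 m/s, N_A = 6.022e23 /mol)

Photon energy at 329 nm: hc/λ = (6.626e-34)(2.998e8)/(329e-9) = 6.038e-19 J.
Energy delivered: (46.4 mW)(175.2 s) = 8.129 J.
Photons incident: 8.129 / 6.038e-19 = 1.346e19, i.e. 1.346e19/6.022e23 = 2.235e-5 mol.
Photons absorbed: 0.842 × 2.235e-5 = 1.882e-5 mol.
Product: Φ × n_abs = 0.59 × 1.882e-5 = 1.110e-5 mol.

1.11e-5 mol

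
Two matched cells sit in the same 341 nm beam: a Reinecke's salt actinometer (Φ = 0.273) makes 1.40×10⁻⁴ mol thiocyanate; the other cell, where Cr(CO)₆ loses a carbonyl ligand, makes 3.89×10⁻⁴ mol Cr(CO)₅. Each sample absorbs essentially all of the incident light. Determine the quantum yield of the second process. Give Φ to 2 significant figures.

Φ = 0.76

Photons absorbed by the actinometer: 1.40×10⁻⁴ / 0.273 = 5.128×10⁻⁴ mol.
Φ(unknown) = 3.89×10⁻⁴ / 5.128×10⁻⁴ = 0.76.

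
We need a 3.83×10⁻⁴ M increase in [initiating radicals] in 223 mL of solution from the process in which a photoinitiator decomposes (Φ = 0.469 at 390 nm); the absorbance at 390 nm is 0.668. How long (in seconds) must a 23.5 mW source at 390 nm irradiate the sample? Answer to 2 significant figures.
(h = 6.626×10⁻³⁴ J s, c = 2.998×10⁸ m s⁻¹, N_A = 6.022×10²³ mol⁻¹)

t ≈ 3000 s

Product: (3.83×10⁻⁴ M)(0.223 L) = 8.541×10⁻⁵ mol.
Photons that must be absorbed: 8.541×10⁻⁵ / 0.469 = 1.821×10⁻⁴ mol.
Fraction absorbed: 1 − 10^(−0.668) = 0.7852.
Incident photons needed: 1.821×10⁻⁴ / 0.7852 = 2.319×10⁻⁴ mol.
Photon energy: hc/λ = 5.094×10⁻¹⁹ J; per mole, 3.068×10⁵ J mol⁻¹.
Energy required: 2.319×10⁻⁴ × 3.068×10⁵ = 71.15 J.
Time: 71.15 J / 0.0235 W = 3000 s.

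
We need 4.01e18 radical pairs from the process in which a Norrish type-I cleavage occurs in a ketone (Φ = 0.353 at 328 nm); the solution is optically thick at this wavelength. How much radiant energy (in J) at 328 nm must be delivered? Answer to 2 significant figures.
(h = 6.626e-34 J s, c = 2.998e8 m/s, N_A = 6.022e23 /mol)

Product: 4.01e18 / 6.022e23 = 6.659e-6 mol.
Photons that must be absorbed: 6.659e-6 / 0.353 = 1.886e-5 mol.
Photon energy: hc/λ = 6.056e-19 J; per mole, 3.647e5 J mol⁻¹.
Energy required: 1.886e-5 × 3.647e5 = 6.9 J.

6.9 J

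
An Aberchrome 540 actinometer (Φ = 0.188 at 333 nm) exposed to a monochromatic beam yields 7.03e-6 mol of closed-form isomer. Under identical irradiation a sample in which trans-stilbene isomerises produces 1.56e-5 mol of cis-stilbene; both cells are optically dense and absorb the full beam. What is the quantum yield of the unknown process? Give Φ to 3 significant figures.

Φ = 0.417

Photons absorbed by the actinometer: 7.03e-6 / 0.188 = 3.739e-5 mol.
Φ(unknown) = 1.56e-5 / 3.739e-5 = 0.417.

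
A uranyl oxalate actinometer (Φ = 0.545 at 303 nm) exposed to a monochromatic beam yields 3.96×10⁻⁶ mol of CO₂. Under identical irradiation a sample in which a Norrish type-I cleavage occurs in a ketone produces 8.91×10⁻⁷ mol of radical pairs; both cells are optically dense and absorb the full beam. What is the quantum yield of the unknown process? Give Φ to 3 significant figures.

Φ = 0.123

Photons absorbed by the actinometer: 3.96×10⁻⁶ / 0.545 = 7.266×10⁻⁶ mol.
Φ(unknown) = 8.91×10⁻⁷ / 7.266×10⁻⁶ = 0.123.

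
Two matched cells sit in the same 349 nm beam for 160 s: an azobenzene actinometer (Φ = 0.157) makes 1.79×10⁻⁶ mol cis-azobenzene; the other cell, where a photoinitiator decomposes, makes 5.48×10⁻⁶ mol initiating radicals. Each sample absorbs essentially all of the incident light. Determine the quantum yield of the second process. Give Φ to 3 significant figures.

Photons absorbed by the actinometer: 1.79×10⁻⁶ / 0.157 = 1.140×10⁻⁵ mol.
Φ(unknown) = 5.48×10⁻⁶ / 1.140×10⁻⁵ = 0.481.

Φ = 0.481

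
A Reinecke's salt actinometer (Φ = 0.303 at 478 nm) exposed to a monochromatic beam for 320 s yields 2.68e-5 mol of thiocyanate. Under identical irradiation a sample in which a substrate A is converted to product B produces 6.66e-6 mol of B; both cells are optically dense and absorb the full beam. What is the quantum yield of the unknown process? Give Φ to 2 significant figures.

Photons absorbed by the actinometer: 2.68e-5 / 0.303 = 8.845e-5 mol.
Φ(unknown) = 6.66e-6 / 8.845e-5 = 0.075.

Φ = 0.075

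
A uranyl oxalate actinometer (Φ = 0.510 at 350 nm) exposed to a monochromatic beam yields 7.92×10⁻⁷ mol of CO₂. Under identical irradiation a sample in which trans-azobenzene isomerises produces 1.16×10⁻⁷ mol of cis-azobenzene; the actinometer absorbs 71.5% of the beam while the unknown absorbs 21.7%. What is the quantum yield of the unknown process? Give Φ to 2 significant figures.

Φ = 0.25

Photons absorbed by the actinometer: 7.92×10⁻⁷ / 0.510 = 1.553×10⁻⁶ mol.
Incident flux: 1.553×10⁻⁶ / 0.715 = 2.172×10⁻⁶ einstein.
Absorbed by unknown: 0.217 × 2.172×10⁻⁶ = 4.713×10⁻⁷ mol.
Φ(unknown) = 1.16×10⁻⁷ / 4.713×10⁻⁷ = 0.25.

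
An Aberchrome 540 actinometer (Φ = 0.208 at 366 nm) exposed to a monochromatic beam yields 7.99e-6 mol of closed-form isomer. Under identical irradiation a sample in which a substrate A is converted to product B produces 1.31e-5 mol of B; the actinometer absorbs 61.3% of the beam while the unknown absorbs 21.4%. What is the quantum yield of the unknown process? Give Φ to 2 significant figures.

Photons absorbed by the actinometer: 7.99e-6 / 0.208 = 3.841e-5 mol.
Incident flux: 3.841e-5 / 0.613 = 6.266e-5 einstein.
Absorbed by unknown: 0.214 × 6.266e-5 = 1.341e-5 mol.
Φ(unknown) = 1.31e-5 / 1.341e-5 = 0.98.

Φ = 0.98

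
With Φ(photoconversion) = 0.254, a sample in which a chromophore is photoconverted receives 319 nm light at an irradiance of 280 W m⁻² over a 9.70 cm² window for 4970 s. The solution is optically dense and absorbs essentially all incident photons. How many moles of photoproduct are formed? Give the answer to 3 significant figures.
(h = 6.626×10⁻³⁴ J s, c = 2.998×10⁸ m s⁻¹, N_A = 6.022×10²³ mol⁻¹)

Photon energy at 319 nm: hc/λ = (6.626×10⁻³⁴)(2.998×10⁸)/(319×10⁻⁹) = 6.227×10⁻¹⁹ J.
Energy delivered: (280 W m⁻²)(9.70×10⁻⁴ m²)(4970 s) = 1350 J.
Photons incident: 1350 / 6.227×10⁻¹⁹ = 2.168×10²¹, i.e. 2.168×10²¹/6.022×10²³ = 0.003600 mol.
Product: Φ × n_abs = 0.254 × 0.003600 = 9.144×10⁻⁴ mol.

9.14×10⁻⁴ mol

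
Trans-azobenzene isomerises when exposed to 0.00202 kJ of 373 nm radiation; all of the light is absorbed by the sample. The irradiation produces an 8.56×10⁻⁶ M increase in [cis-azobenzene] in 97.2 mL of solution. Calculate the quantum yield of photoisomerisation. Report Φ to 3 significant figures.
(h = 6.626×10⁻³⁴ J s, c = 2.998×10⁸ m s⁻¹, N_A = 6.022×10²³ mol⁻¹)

Product: (8.56×10⁻⁶ M)(0.0972 L) = 8.320×10⁻⁷ mol.
Photon energy at 373 nm: hc/λ = (6.626×10⁻³⁴)(2.998×10⁸)/(373×10⁻⁹) = 5.326×10⁻¹⁹ J.
Incident energy: 0.00202 kJ = 2.02 J.
Photons incident: 2.02 / 5.326×10⁻¹⁹ = 3.793×10¹⁸, i.e. 3.793×10¹⁸/6.022×10²³ = 6.299×10⁻⁶ mol.
Φ = 8.320×10⁻⁷ mol / 6.299×10⁻⁶ mol photons = 0.132.

Φ = 0.132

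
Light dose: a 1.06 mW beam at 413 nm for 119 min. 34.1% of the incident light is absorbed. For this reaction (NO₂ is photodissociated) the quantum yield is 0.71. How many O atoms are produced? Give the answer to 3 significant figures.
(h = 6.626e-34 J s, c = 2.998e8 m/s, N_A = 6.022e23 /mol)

3.81e18 atoms

Photon energy at 413 nm: hc/λ = (6.626e-34)(2.998e8)/(413e-9) = 4.810e-19 J.
Energy delivered: (1.06 mW)(7140 s) = 7.568 J.
Photons incident: 7.568 / 4.810e-19 = 1.573e19, i.e. 1.573e19/6.022e23 = 2.612e-5 mol.
Photons absorbed: 0.341 × 2.612e-5 = 8.907e-6 mol.
Product: Φ × n_abs = 0.71 × 8.907e-6 = 6.324e-6 mol.
As a count: 6.324e-6 × 6.022e23 = 3.81e18.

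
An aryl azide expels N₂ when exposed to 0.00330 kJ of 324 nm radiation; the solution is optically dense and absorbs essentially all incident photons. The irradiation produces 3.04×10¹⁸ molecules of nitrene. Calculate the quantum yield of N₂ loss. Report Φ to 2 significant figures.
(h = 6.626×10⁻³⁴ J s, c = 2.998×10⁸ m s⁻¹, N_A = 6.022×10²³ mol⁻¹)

Product: 3.04×10¹⁸ / 6.022×10²³ = 5.048×10⁻⁶ mol.
Photon energy at 324 nm: hc/λ = (6.626×10⁻³⁴)(2.998×10⁸)/(324×10⁻⁹) = 6.131×10⁻¹⁹ J.
Incident energy: 0.00330 kJ = 3.30 J.
Photons incident: 3.30 / 6.131×10⁻¹⁹ = 5.382×10¹⁸, i.e. 5.382×10¹⁸/6.022×10²³ = 8.937×10⁻⁶ mol.
Φ = 5.048×10⁻⁶ mol / 8.937×10⁻⁶ mol photons = 0.56.

Φ = 0.56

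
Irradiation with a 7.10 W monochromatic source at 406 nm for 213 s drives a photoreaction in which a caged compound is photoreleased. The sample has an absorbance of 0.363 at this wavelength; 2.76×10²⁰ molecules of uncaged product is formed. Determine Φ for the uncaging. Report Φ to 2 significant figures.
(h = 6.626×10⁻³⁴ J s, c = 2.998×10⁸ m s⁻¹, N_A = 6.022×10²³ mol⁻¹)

Φ = 0.16

Product: 2.76×10²⁰ / 6.022×10²³ = 4.583×10⁻⁴ mol.
Photon energy at 406 nm: hc/λ = (6.626×10⁻³⁴)(2.998×10⁸)/(406×10⁻⁹) = 4.893×10⁻¹⁹ J.
Energy delivered: (7.10 W)(213 s) = 1512 J.
Photons incident: 1512 / 4.893×10⁻¹⁹ = 3.090×10²¹, i.e. 3.090×10²¹/6.022×10²³ = 0.005131 mol.
Fraction absorbed: 1 − 10^(−0.363) = 0.5665.
Photons absorbed: 0.5665 × 0.005131 = 0.002907 mol.
Φ = 4.583×10⁻⁴ mol / 0.002907 mol photons = 0.16.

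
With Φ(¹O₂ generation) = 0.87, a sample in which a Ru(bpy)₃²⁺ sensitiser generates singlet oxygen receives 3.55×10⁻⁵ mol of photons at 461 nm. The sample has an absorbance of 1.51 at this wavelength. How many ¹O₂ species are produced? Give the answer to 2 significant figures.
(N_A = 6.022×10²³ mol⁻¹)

Fraction absorbed: 1 − 10^(−1.51) = 0.9691.
Photons absorbed: 0.9691 × 3.55×10⁻⁵ = 3.440×10⁻⁵ mol.
Product: Φ × n_abs = 0.87 × 3.440×10⁻⁵ = 2.993×10⁻⁵ mol.
As a count: 2.993×10⁻⁵ × 6.022×10²³ = 1.8×10¹⁹.

1.8×10¹⁹ species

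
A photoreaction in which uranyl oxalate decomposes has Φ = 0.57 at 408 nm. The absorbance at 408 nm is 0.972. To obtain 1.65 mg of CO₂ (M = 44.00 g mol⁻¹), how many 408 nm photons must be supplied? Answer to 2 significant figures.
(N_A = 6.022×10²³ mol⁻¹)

4.4×10¹⁹ photons

Product: 1.65 mg / 44.00 g mol⁻¹ = 3.750×10⁻⁵ mol.
Photons that must be absorbed: 3.750×10⁻⁵ / 0.57 = 6.579×10⁻⁵ mol.
Fraction absorbed: 1 − 10^(−0.972) = 0.8933.
Incident photons needed: 6.579×10⁻⁵ / 0.8933 = 7.365×10⁻⁵ mol.
Photon count: 7.365×10⁻⁵ × 6.022×10²³ = 4.4×10¹⁹.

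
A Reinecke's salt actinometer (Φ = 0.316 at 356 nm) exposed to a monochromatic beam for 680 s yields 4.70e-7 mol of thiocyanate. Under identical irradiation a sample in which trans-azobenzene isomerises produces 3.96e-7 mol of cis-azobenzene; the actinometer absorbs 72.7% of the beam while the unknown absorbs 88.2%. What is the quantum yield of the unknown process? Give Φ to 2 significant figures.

Φ = 0.22

Photons absorbed by the actinometer: 4.70e-7 / 0.316 = 1.487e-6 mol.
Incident flux: 1.487e-6 / 0.727 = 2.045e-6 einstein.
Absorbed by unknown: 0.882 × 2.045e-6 = 1.804e-6 mol.
Φ(unknown) = 3.96e-7 / 1.804e-6 = 0.22.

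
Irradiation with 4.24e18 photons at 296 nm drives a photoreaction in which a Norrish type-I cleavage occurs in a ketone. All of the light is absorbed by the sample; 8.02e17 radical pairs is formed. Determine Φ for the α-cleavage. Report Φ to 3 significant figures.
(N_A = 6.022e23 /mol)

Product: 8.02e17 / 6.022e23 = 1.332e-6 mol.
Moles of photons: 4.24e18 / 6.022e23 = 7.041e-6 mol.
Φ = 1.332e-6 mol / 7.041e-6 mol photons = 0.189.

Φ = 0.189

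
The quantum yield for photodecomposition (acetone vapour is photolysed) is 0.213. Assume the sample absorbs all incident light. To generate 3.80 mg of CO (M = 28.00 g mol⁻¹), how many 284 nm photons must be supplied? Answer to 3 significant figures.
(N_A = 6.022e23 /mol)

3.84e20 photons

Product: 3.80 mg / 28.00 g mol⁻¹ = 1.357e-4 mol.
Photons that must be absorbed: 1.357e-4 / 0.213 = 6.371e-4 mol.
Photon count: 6.371e-4 × 6.022e23 = 3.84e20.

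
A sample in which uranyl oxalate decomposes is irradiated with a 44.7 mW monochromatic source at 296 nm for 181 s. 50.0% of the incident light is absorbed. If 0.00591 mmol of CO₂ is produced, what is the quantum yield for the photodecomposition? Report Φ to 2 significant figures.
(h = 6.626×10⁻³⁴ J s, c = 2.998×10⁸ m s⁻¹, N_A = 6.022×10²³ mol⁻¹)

Φ = 0.59

Product: 0.00591 mmol = 5.91×10⁻⁶ mol.
Photon energy at 296 nm: hc/λ = (6.626×10⁻³⁴)(2.998×10⁸)/(296×10⁻⁹) = 6.711×10⁻¹⁹ J.
Energy delivered: (44.7 mW)(181 s) = 8.091 J.
Photons incident: 8.091 / 6.711×10⁻¹⁹ = 1.206×10¹⁹, i.e. 1.206×10¹⁹/6.022×10²³ = 2.003×10⁻⁵ mol.
Photons absorbed: 0.500 × 2.003×10⁻⁵ = 1.002×10⁻⁵ mol.
Φ = 5.91×10⁻⁶ mol / 1.002×10⁻⁵ mol photons = 0.59.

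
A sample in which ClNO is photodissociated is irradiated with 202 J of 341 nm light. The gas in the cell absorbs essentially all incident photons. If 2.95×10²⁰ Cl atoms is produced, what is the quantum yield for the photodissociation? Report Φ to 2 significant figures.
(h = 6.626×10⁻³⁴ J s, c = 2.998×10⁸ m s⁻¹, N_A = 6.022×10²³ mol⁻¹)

Product: 2.95×10²⁰ / 6.022×10²³ = 4.899×10⁻⁴ mol.
Photon energy at 341 nm: hc/λ = (6.626×10⁻³⁴)(2.998×10⁸)/(341×10⁻⁹) = 5.825×10⁻¹⁹ J.
Photons incident: 202 / 5.825×10⁻¹⁹ = 3.468×10²⁰, i.e. 3.468×10²⁰/6.022×10²³ = 5.759×10⁻⁴ mol.
Φ = 4.899×10⁻⁴ mol / 5.759×10⁻⁴ mol photons = 0.85.

Φ = 0.85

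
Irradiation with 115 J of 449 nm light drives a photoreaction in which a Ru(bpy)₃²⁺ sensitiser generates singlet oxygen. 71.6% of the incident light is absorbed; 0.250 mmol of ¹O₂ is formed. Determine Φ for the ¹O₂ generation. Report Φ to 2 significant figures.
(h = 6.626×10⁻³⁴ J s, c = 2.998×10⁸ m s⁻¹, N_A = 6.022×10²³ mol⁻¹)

Product: 0.250 mmol = 2.50×10⁻⁴ mol.
Photon energy at 449 nm: hc/λ = (6.626×10⁻³⁴)(2.998×10⁸)/(449×10⁻⁹) = 4.424×10⁻¹⁹ J.
Photons incident: 115 / 4.424×10⁻¹⁹ = 2.599×10²⁰, i.e. 2.599×10²⁰/6.022×10²³ = 4.316×10⁻⁴ mol.
Photons absorbed: 0.716 × 4.316×10⁻⁴ = 3.090×10⁻⁴ mol.
Φ = 2.50×10⁻⁴ mol / 3.090×10⁻⁴ mol photons = 0.81.

Φ = 0.81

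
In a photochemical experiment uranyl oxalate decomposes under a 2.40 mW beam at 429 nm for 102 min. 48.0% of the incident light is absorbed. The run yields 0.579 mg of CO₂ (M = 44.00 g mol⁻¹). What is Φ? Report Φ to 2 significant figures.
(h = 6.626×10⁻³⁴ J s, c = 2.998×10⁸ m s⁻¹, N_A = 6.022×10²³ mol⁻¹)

Φ = 0.52

Product: 0.579 mg / 44.00 g mol⁻¹ = 1.316×10⁻⁵ mol.
Photon energy at 429 nm: hc/λ = (6.626×10⁻³⁴)(2.998×10⁸)/(429×10⁻⁹) = 4.630×10⁻¹⁹ J.
Energy delivered: (2.40 mW)(6120 s) = 14.69 J.
Photons incident: 14.69 / 4.630×10⁻¹⁹ = 3.173×10¹⁹, i.e. 3.173×10¹⁹/6.022×10²³ = 5.269×10⁻⁵ mol.
Photons absorbed: 0.480 × 5.269×10⁻⁵ = 2.529×10⁻⁵ mol.
Φ = 1.316×10⁻⁵ mol / 2.529×10⁻⁵ mol photons = 0.52.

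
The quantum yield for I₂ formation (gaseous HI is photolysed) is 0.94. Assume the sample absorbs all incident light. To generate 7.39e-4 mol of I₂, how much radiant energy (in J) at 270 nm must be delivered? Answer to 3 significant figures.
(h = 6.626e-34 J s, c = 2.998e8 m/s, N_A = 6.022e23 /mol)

348 J

Photons that must be absorbed: 7.39e-4 / 0.94 = 7.862e-4 mol.
Photon energy: hc/λ = 7.357e-19 J; per mole, 4.430e5 J mol⁻¹.
Energy required: 7.862e-4 × 4.430e5 = 348 J.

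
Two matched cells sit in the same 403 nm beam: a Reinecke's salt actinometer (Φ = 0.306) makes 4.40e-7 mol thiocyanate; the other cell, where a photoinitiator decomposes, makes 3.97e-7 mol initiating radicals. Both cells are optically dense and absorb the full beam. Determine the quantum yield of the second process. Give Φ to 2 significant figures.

Φ = 0.28

Photons absorbed by the actinometer: 4.40e-7 / 0.306 = 1.438e-6 mol.
Φ(unknown) = 3.97e-7 / 1.438e-6 = 0.28.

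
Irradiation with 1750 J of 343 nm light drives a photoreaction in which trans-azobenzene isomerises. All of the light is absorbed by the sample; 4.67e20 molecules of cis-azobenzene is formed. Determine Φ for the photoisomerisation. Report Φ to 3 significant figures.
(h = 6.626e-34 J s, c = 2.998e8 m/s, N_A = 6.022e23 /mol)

Φ = 0.155

Product: 4.67e20 / 6.022e23 = 7.755e-4 mol.
Photon energy at 343 nm: hc/λ = (6.626e-34)(2.998e8)/(343e-9) = 5.791e-19 J.
Photons incident: 1750 / 5.791e-19 = 3.022e21, i.e. 3.022e21/6.022e23 = 0.005018 mol.
Φ = 7.755e-4 mol / 0.005018 mol photons = 0.155.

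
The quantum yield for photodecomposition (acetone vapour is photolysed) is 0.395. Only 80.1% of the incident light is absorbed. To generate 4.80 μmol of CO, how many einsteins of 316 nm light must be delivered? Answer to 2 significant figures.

Product: 4.80 μmol = 4.80×10⁻⁶ mol.
Photons that must be absorbed: 4.80×10⁻⁶ / 0.395 = 1.215×10⁻⁵ mol.
Incident photons needed: 1.215×10⁻⁵ / 0.801 = 1.517×10⁻⁵ mol.

1.5×10⁻⁵ einstein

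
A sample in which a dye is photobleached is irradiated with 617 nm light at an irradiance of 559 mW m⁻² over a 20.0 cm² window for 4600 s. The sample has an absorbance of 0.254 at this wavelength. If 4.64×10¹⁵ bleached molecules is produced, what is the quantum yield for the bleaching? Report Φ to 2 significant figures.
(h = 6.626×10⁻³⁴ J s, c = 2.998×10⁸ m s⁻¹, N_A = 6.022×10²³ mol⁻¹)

Φ = 6.6×10⁻⁴

Product: 4.64×10¹⁵ / 6.022×10²³ = 7.705×10⁻⁹ mol.
Photon energy at 617 nm: hc/λ = (6.626×10⁻³⁴)(2.998×10⁸)/(617×10⁻⁹) = 3.220×10⁻¹⁹ J.
Energy delivered: (559 mW m⁻²)(20.0×10⁻⁴ m²)(4600 s) = 5.143 J.
Photons incident: 5.143 / 3.220×10⁻¹⁹ = 1.597×10¹⁹, i.e. 1.597×10¹⁹/6.022×10²³ = 2.652×10⁻⁵ mol.
Fraction absorbed: 1 − 10^(−0.254) = 0.4428.
Photons absorbed: 0.4428 × 2.652×10⁻⁵ = 1.174×10⁻⁵ mol.
Φ = 7.705×10⁻⁹ mol / 1.174×10⁻⁵ mol photons = 6.6×10⁻⁴.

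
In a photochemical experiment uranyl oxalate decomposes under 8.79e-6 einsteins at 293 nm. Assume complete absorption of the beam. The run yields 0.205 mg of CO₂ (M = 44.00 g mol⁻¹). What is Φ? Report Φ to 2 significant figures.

Product: 0.205 mg / 44.00 g mol⁻¹ = 4.659e-6 mol.
Φ = 4.659e-6 mol / 8.79e-6 mol photons = 0.53.

Φ = 0.53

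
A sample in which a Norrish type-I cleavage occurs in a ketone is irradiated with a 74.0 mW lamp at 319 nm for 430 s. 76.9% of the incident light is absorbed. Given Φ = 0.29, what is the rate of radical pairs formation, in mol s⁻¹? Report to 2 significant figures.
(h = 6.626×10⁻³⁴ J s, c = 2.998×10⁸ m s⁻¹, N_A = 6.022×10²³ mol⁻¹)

Photon energy at 319 nm: hc/λ = (6.626×10⁻³⁴)(2.998×10⁸)/(319×10⁻⁹) = 6.227×10⁻¹⁹ J.
Energy delivered: (74.0 mW)(430 s) = 31.82 J.
Photons incident: 31.82 / 6.227×10⁻¹⁹ = 5.110×10¹⁹, i.e. 5.110×10¹⁹/6.022×10²³ = 8.486×10⁻⁵ mol.
Photons absorbed: 0.769 × 8.486×10⁻⁵ = 6.526×10⁻⁵ mol.
Product formed: 0.29 × 6.526×10⁻⁵ = 1.893×10⁻⁵ mol.
Rate: 1.893×10⁻⁵ / 430 s = 4.4×10⁻⁸ mol s⁻¹.

4.4×10⁻⁸ mol s⁻¹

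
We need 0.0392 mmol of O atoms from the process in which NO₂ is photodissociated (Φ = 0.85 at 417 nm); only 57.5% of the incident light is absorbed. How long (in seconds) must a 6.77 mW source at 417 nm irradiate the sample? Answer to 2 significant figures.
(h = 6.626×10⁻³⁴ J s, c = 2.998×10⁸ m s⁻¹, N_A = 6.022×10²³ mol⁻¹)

t ≈ 3400 s

Product: 0.0392 mmol = 3.92×10⁻⁵ mol.
Photons that must be absorbed: 3.92×10⁻⁵ / 0.85 = 4.612×10⁻⁵ mol.
Incident photons needed: 4.612×10⁻⁵ / 0.575 = 8.021×10⁻⁵ mol.
Photon energy: hc/λ = 4.764×10⁻¹⁹ J; per mole, 2.869×10⁵ J mol⁻¹.
Energy required: 8.021×10⁻⁵ × 2.869×10⁵ = 23.01 J.
Time: 23.01 J / 0.00677 W = 3400 s.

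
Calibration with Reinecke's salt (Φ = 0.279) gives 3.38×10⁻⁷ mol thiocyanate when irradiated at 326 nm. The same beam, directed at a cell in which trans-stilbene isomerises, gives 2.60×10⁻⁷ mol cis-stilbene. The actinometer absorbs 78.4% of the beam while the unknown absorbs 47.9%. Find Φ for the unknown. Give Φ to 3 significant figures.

Photons absorbed by the actinometer: 3.38×10⁻⁷ / 0.279 = 1.211×10⁻⁶ mol.
Incident flux: 1.211×10⁻⁶ / 0.784 = 1.545×10⁻⁶ einstein.
Absorbed by unknown: 0.479 × 1.545×10⁻⁶ = 7.401×10⁻⁷ mol.
Φ(unknown) = 2.60×10⁻⁷ / 7.401×10⁻⁷ = 0.351.

Φ = 0.351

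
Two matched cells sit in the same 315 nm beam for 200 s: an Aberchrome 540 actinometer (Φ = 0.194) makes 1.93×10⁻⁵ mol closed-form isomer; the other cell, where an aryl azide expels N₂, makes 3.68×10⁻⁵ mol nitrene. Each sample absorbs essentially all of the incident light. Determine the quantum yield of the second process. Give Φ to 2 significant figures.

Photons absorbed by the actinometer: 1.93×10⁻⁵ / 0.194 = 9.948×10⁻⁵ mol.
Φ(unknown) = 3.68×10⁻⁵ / 9.948×10⁻⁵ = 0.37.

Φ = 0.37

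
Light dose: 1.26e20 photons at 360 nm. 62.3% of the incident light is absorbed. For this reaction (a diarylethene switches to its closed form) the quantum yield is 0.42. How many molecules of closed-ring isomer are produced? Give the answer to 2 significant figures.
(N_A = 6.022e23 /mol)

Moles of photons: 1.26e20 / 6.022e23 = 2.092e-4 mol.
Photons absorbed: 0.623 × 2.092e-4 = 1.303e-4 mol.
Product: Φ × n_abs = 0.42 × 1.303e-4 = 5.473e-5 mol.
As a count: 5.473e-5 × 6.022e23 = 3.3e19.

3.3e19 molecules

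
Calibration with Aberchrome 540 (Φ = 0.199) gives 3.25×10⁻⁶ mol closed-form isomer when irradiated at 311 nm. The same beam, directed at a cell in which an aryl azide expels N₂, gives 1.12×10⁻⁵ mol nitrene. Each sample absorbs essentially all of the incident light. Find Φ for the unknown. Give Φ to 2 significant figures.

Φ = 0.69

Photons absorbed by the actinometer: 3.25×10⁻⁶ / 0.199 = 1.633×10⁻⁵ mol.
Φ(unknown) = 1.12×10⁻⁵ / 1.633×10⁻⁵ = 0.69.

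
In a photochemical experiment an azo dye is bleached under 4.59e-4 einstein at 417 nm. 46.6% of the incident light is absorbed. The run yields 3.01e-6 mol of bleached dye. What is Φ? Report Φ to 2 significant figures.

Φ = 0.014

Photons absorbed: 0.466 × 4.59e-4 = 2.139e-4 mol.
Φ = 3.01e-6 mol / 2.139e-4 mol photons = 0.014.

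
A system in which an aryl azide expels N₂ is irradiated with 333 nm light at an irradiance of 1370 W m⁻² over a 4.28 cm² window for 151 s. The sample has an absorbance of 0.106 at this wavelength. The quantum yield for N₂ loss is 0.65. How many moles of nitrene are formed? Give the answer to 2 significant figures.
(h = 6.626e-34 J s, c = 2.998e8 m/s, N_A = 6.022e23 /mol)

3.5e-5 mol

Photon energy at 333 nm: hc/λ = (6.626e-34)(2.998e8)/(333e-9) = 5.965e-19 J.
Energy delivered: (1370 W m⁻²)(4.28e-4 m²)(151 s) = 88.54 J.
Photons incident: 88.54 / 5.965e-19 = 1.484e20, i.e. 1.484e20/6.022e23 = 2.464e-4 mol.
Fraction absorbed: 1 − 10^(−0.106) = 0.2166.
Photons absorbed: 0.2166 × 2.464e-4 = 5.337e-5 mol.
Product: Φ × n_abs = 0.65 × 5.337e-5 = 3.469e-5 mol.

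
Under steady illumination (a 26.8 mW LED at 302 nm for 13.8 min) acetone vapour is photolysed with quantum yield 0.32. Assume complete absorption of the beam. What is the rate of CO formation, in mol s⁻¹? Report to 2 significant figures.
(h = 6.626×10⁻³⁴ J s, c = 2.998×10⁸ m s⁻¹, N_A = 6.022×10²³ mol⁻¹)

Photon energy at 302 nm: hc/λ = (6.626×10⁻³⁴)(2.998×10⁸)/(302×10⁻⁹) = 6.578×10⁻¹⁹ J.
Energy delivered: (26.8 mW)(828 s) = 22.19 J.
Photons incident: 22.19 / 6.578×10⁻¹⁹ = 3.373×10¹⁹, i.e. 3.373×10¹⁹/6.022×10²³ = 5.601×10⁻⁵ mol.
Product formed: 0.32 × 5.601×10⁻⁵ = 1.792×10⁻⁵ mol.
Rate: 1.792×10⁻⁵ / 828 s = 2.2×10⁻⁸ mol s⁻¹.

2.2×10⁻⁸ mol s⁻¹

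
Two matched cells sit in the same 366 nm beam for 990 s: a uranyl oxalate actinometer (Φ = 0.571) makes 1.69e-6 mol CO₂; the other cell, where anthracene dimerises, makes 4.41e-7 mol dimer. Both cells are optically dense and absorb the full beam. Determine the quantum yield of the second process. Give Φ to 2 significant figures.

Photons absorbed by the actinometer: 1.69e-6 / 0.571 = 2.960e-6 mol.
Φ(unknown) = 4.41e-7 / 2.960e-6 = 0.15.

Φ = 0.15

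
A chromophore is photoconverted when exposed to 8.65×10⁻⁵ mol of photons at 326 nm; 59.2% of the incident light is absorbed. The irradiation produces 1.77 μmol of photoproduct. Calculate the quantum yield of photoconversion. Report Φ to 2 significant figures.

Φ = 0.035

Product: 1.77 μmol = 1.77×10⁻⁶ mol.
Photons absorbed: 0.592 × 8.65×10⁻⁵ = 5.121×10⁻⁵ mol.
Φ = 1.77×10⁻⁶ mol / 5.121×10⁻⁵ mol photons = 0.035.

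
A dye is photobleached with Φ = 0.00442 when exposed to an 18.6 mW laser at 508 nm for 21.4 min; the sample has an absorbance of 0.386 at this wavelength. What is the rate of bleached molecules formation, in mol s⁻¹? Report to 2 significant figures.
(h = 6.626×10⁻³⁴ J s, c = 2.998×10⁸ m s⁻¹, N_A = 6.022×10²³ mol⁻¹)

2.1×10⁻¹⁰ mol s⁻¹

Photon energy at 508 nm: hc/λ = (6.626×10⁻³⁴)(2.998×10⁸)/(508×10⁻⁹) = 3.910×10⁻¹⁹ J.
Energy delivered: (18.6 mW)(1284 s) = 23.88 J.
Photons incident: 23.88 / 3.910×10⁻¹⁹ = 6.107×10¹⁹, i.e. 6.107×10¹⁹/6.022×10²³ = 1.014×10⁻⁴ mol.
Fraction absorbed: 1 − 10^(−0.386) = 0.5889.
Photons absorbed: 0.5889 × 1.014×10⁻⁴ = 5.971×10⁻⁵ mol.
Product formed: 0.00442 × 5.971×10⁻⁵ = 2.639×10⁻⁷ mol.
Rate: 2.639×10⁻⁷ / 1284 s = 2.1×10⁻¹⁰ mol s⁻¹.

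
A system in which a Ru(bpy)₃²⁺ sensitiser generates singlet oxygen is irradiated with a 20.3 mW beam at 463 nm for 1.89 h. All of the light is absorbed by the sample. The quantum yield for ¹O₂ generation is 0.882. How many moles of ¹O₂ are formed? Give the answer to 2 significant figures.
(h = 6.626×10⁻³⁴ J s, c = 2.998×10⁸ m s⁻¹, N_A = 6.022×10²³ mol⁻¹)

4.7×10⁻⁴ mol

Photon energy at 463 nm: hc/λ = (6.626×10⁻³⁴)(2.998×10⁸)/(463×10⁻⁹) = 4.290×10⁻¹⁹ J.
Energy delivered: (20.3 mW)(6804 s) = 138.1 J.
Photons incident: 138.1 / 4.290×10⁻¹⁹ = 3.219×10²⁰, i.e. 3.219×10²⁰/6.022×10²³ = 5.345×10⁻⁴ mol.
Product: Φ × n_abs = 0.882 × 5.345×10⁻⁴ = 4.714×10⁻⁴ mol.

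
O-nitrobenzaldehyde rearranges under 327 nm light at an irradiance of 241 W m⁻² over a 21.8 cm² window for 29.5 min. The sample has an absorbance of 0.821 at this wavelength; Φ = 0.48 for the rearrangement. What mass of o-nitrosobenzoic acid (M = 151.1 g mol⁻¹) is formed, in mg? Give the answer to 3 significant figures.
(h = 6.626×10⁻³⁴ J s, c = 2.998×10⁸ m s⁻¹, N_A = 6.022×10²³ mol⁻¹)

Photon energy at 327 nm: hc/λ = (6.626×10⁻³⁴)(2.998×10⁸)/(327×10⁻⁹) = 6.075×10⁻¹⁹ J.
Energy delivered: (241 W m⁻²)(21.8×10⁻⁴ m²)(1770 s) = 929.9 J.
Photons incident: 929.9 / 6.075×10⁻¹⁹ = 1.531×10²¹, i.e. 1.531×10²¹/6.022×10²³ = 0.002542 mol.
Fraction absorbed: 1 − 10^(−0.821) = 0.8490.
Photons absorbed: 0.8490 × 0.002542 = 0.002158 mol.
Product: Φ × n_abs = 0.48 × 0.002158 = 0.001036 mol.
Mass: 0.001036 × 151.1 = 0.1565 g = 157 mg.

157 mg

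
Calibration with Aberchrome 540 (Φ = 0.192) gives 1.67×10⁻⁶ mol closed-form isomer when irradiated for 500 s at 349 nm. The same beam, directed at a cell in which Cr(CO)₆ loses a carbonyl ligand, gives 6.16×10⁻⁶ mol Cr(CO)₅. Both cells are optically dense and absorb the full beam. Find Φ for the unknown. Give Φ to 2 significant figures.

Photons absorbed by the actinometer: 1.67×10⁻⁶ / 0.192 = 8.698×10⁻⁶ mol.
Φ(unknown) = 6.16×10⁻⁶ / 8.698×10⁻⁶ = 0.71.

Φ = 0.71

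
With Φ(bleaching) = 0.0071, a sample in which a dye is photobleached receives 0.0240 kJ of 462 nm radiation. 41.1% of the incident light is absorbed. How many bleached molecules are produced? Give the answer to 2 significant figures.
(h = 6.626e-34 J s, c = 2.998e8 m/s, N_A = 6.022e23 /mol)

1.6e17 bleached molecules

Photon energy at 462 nm: hc/λ = (6.626e-34)(2.998e8)/(462e-9) = 4.300e-19 J.
Incident energy: 0.0240 kJ = 24.0 J.
Photons incident: 24.0 / 4.300e-19 = 5.581e19, i.e. 5.581e19/6.022e23 = 9.268e-5 mol.
Photons absorbed: 0.411 × 9.268e-5 = 3.809e-5 mol.
Product: Φ × n_abs = 0.0071 × 3.809e-5 = 2.704e-7 mol.
As a count: 2.704e-7 × 6.022e23 = 1.6e17.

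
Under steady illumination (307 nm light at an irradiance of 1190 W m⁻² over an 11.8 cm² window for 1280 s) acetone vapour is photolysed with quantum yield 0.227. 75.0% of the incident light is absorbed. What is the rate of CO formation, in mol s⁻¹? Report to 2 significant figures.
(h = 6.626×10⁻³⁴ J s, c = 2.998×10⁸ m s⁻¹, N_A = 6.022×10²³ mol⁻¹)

Photon energy at 307 nm: hc/λ = (6.626×10⁻³⁴)(2.998×10⁸)/(307×10⁻⁹) = 6.471×10⁻¹⁹ J.
Energy delivered: (1190 W m⁻²)(11.8×10⁻⁴ m²)(1280 s) = 1797 J.
Photons incident: 1797 / 6.471×10⁻¹⁹ = 2.777×10²¹, i.e. 2.777×10²¹/6.022×10²³ = 0.004611 mol.
Photons absorbed: 0.750 × 0.004611 = 0.003458 mol.
Product formed: 0.227 × 0.003458 = 7.850×10⁻⁴ mol.
Rate: 7.850×10⁻⁴ / 1280 s = 6.1×10⁻⁷ mol s⁻¹.

6.1×10⁻⁷ mol s⁻¹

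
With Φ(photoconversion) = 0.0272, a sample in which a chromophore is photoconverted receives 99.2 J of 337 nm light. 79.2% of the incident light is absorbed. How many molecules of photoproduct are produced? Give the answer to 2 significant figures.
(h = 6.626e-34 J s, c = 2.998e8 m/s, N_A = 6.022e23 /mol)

3.6e18 molecules

Photon energy at 337 nm: hc/λ = (6.626e-34)(2.998e8)/(337e-9) = 5.895e-19 J.
Photons incident: 99.2 / 5.895e-19 = 1.683e20, i.e. 1.683e20/6.022e23 = 2.795e-4 mol.
Photons absorbed: 0.792 × 2.795e-4 = 2.214e-4 mol.
Product: Φ × n_abs = 0.0272 × 2.214e-4 = 6.022e-6 mol.
As a count: 6.022e-6 × 6.022e23 = 3.6e18.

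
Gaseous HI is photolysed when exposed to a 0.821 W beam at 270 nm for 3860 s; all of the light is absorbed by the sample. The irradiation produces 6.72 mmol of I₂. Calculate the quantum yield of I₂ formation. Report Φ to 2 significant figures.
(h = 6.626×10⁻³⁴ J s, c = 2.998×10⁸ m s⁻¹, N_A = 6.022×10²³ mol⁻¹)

Φ = 0.94

Product: 6.72 mmol = 0.00672 mol.
Photon energy at 270 nm: hc/λ = (6.626×10⁻³⁴)(2.998×10⁸)/(270×10⁻⁹) = 7.357×10⁻¹⁹ J.
Energy delivered: (0.821 W)(3860 s) = 3169 J.
Photons incident: 3169 / 7.357×10⁻¹⁹ = 4.307×10²¹, i.e. 4.307×10²¹/6.022×10²³ = 0.007152 mol.
Φ = 0.00672 mol / 0.007152 mol photons = 0.94.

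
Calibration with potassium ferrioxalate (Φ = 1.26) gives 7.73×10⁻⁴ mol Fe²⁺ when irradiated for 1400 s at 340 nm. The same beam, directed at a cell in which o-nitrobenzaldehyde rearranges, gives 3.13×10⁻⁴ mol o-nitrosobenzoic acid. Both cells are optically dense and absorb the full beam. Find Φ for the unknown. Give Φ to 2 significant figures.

Φ = 0.51

Photons absorbed by the actinometer: 7.73×10⁻⁴ / 1.26 = 6.135×10⁻⁴ mol.
Φ(unknown) = 3.13×10⁻⁴ / 6.135×10⁻⁴ = 0.51.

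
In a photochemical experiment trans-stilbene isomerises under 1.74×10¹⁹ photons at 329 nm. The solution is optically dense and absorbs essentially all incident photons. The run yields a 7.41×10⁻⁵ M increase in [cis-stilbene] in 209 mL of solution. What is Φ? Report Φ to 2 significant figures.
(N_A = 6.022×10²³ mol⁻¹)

Product: (7.41×10⁻⁵ M)(0.209 L) = 1.549×10⁻⁵ mol.
Moles of photons: 1.74×10¹⁹ / 6.022×10²³ = 2.889×10⁻⁵ mol.
Φ = 1.549×10⁻⁵ mol / 2.889×10⁻⁵ mol photons = 0.54.

Φ = 0.54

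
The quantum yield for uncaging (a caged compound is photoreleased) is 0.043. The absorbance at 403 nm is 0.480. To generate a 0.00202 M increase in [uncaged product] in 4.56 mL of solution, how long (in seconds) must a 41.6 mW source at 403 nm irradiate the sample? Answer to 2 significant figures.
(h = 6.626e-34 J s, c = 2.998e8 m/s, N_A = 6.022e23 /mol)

Product: (0.00202 M)(0.00456 L) = 9.211e-6 mol.
Photons that must be absorbed: 9.211e-6 / 0.043 = 2.142e-4 mol.
Fraction absorbed: 1 − 10^(−0.480) = 0.6689.
Incident photons needed: 2.142e-4 / 0.6689 = 3.202e-4 mol.
Photon energy: hc/λ = 4.929e-19 J; per mole, 2.968e5 J mol⁻¹.
Energy required: 3.202e-4 × 2.968e5 = 95.04 J.
Time: 95.04 J / 0.0416 W = 2300 s.

t ≈ 2300 s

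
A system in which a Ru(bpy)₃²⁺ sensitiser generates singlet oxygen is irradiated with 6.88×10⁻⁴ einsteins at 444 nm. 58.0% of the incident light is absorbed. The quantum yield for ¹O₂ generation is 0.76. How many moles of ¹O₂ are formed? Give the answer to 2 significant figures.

3.0×10⁻⁴ mol

Photons absorbed: 0.580 × 6.88×10⁻⁴ = 3.990×10⁻⁴ mol.
Product: Φ × n_abs = 0.76 × 3.990×10⁻⁴ = 3.032×10⁻⁴ mol.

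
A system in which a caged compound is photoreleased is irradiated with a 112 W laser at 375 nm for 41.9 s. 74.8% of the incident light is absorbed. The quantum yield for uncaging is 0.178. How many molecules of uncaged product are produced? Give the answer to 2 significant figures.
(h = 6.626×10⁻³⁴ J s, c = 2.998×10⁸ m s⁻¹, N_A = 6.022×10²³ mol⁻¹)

Photon energy at 375 nm: hc/λ = (6.626×10⁻³⁴)(2.998×10⁸)/(375×10⁻⁹) = 5.297×10⁻¹⁹ J.
Energy delivered: (112 W)(41.9 s) = 4693 J.
Photons incident: 4693 / 5.297×10⁻¹⁹ = 8.860×10²¹, i.e. 8.860×10²¹/6.022×10²³ = 0.01471 mol.
Photons absorbed: 0.748 × 0.01471 = 0.01100 mol.
Product: Φ × n_abs = 0.178 × 0.01100 = 0.001958 mol.
As a count: 0.001958 × 6.022×10²³ = 1.2×10²¹.

1.2×10²¹ molecules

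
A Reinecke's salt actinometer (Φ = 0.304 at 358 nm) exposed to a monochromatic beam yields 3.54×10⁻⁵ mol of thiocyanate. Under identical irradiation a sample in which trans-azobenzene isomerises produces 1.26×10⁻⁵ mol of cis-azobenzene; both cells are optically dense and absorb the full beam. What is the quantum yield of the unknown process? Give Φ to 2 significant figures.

Φ = 0.11

Photons absorbed by the actinometer: 3.54×10⁻⁵ / 0.304 = 1.164×10⁻⁴ mol.
Φ(unknown) = 1.26×10⁻⁵ / 1.164×10⁻⁴ = 0.11.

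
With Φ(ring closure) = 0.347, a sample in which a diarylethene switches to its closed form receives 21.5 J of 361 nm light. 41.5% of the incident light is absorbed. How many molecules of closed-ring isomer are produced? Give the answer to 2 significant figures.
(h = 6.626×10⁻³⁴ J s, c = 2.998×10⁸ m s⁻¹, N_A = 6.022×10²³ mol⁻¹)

Photon energy at 361 nm: hc/λ = (6.626×10⁻³⁴)(2.998×10⁸)/(361×10⁻⁹) = 5.503×10⁻¹⁹ J.
Photons incident: 21.5 / 5.503×10⁻¹⁹ = 3.907×10¹⁹, i.e. 3.907×10¹⁹/6.022×10²³ = 6.488×10⁻⁵ mol.
Photons absorbed: 0.415 × 6.488×10⁻⁵ = 2.693×10⁻⁵ mol.
Product: Φ × n_abs = 0.347 × 2.693×10⁻⁵ = 9.345×10⁻⁶ mol.
As a count: 9.345×10⁻⁶ × 6.022×10²³ = 5.6×10¹⁸.

5.6×10¹⁸ molecules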